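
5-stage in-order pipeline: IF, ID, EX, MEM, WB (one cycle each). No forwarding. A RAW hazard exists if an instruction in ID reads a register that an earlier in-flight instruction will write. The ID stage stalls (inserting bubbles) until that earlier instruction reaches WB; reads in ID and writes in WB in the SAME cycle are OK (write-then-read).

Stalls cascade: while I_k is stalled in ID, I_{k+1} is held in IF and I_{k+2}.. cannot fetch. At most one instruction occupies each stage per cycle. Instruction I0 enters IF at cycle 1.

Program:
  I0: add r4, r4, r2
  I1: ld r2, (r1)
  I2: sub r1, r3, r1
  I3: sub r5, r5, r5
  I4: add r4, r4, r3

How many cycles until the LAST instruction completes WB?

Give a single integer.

Answer: 9

Derivation:
I0 add r4 <- r4,r2: IF@1 ID@2 stall=0 (-) EX@3 MEM@4 WB@5
I1 ld r2 <- r1: IF@2 ID@3 stall=0 (-) EX@4 MEM@5 WB@6
I2 sub r1 <- r3,r1: IF@3 ID@4 stall=0 (-) EX@5 MEM@6 WB@7
I3 sub r5 <- r5,r5: IF@4 ID@5 stall=0 (-) EX@6 MEM@7 WB@8
I4 add r4 <- r4,r3: IF@5 ID@6 stall=0 (-) EX@7 MEM@8 WB@9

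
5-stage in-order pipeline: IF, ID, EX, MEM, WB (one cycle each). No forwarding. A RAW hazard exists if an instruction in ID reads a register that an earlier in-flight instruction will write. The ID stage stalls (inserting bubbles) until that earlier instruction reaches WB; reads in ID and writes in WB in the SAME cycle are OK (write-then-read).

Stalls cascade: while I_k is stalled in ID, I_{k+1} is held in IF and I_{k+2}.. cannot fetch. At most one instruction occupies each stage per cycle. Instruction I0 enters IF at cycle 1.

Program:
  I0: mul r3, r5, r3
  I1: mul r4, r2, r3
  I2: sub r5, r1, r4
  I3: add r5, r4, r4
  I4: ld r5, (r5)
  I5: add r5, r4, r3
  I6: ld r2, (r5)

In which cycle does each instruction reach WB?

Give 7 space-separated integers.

I0 mul r3 <- r5,r3: IF@1 ID@2 stall=0 (-) EX@3 MEM@4 WB@5
I1 mul r4 <- r2,r3: IF@2 ID@3 stall=2 (RAW on I0.r3 (WB@5)) EX@6 MEM@7 WB@8
I2 sub r5 <- r1,r4: IF@3 ID@6 stall=2 (RAW on I1.r4 (WB@8)) EX@9 MEM@10 WB@11
I3 add r5 <- r4,r4: IF@6 ID@9 stall=0 (-) EX@10 MEM@11 WB@12
I4 ld r5 <- r5: IF@9 ID@10 stall=2 (RAW on I3.r5 (WB@12)) EX@13 MEM@14 WB@15
I5 add r5 <- r4,r3: IF@10 ID@13 stall=0 (-) EX@14 MEM@15 WB@16
I6 ld r2 <- r5: IF@13 ID@14 stall=2 (RAW on I5.r5 (WB@16)) EX@17 MEM@18 WB@19

Answer: 5 8 11 12 15 16 19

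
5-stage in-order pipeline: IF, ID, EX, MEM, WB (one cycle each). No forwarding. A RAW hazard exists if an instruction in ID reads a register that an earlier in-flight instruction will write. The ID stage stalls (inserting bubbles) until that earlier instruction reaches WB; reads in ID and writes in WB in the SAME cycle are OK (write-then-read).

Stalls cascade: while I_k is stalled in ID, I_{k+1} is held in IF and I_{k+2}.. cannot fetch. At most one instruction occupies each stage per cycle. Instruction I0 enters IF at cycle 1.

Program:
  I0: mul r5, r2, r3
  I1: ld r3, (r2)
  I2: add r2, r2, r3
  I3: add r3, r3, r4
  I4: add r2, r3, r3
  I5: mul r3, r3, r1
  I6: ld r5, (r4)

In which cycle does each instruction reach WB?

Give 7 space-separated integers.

I0 mul r5 <- r2,r3: IF@1 ID@2 stall=0 (-) EX@3 MEM@4 WB@5
I1 ld r3 <- r2: IF@2 ID@3 stall=0 (-) EX@4 MEM@5 WB@6
I2 add r2 <- r2,r3: IF@3 ID@4 stall=2 (RAW on I1.r3 (WB@6)) EX@7 MEM@8 WB@9
I3 add r3 <- r3,r4: IF@4 ID@7 stall=0 (-) EX@8 MEM@9 WB@10
I4 add r2 <- r3,r3: IF@7 ID@8 stall=2 (RAW on I3.r3 (WB@10)) EX@11 MEM@12 WB@13
I5 mul r3 <- r3,r1: IF@8 ID@11 stall=0 (-) EX@12 MEM@13 WB@14
I6 ld r5 <- r4: IF@11 ID@12 stall=0 (-) EX@13 MEM@14 WB@15

Answer: 5 6 9 10 13 14 15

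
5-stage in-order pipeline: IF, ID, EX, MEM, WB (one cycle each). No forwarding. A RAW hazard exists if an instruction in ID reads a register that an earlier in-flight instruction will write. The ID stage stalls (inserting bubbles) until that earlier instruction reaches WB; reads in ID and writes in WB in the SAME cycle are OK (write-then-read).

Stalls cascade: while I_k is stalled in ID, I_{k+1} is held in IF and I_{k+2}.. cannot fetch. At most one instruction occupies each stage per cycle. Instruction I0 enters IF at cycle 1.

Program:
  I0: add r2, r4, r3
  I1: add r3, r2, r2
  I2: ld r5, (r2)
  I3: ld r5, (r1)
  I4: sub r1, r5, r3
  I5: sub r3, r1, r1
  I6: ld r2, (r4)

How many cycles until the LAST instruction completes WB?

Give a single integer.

I0 add r2 <- r4,r3: IF@1 ID@2 stall=0 (-) EX@3 MEM@4 WB@5
I1 add r3 <- r2,r2: IF@2 ID@3 stall=2 (RAW on I0.r2 (WB@5)) EX@6 MEM@7 WB@8
I2 ld r5 <- r2: IF@3 ID@6 stall=0 (-) EX@7 MEM@8 WB@9
I3 ld r5 <- r1: IF@6 ID@7 stall=0 (-) EX@8 MEM@9 WB@10
I4 sub r1 <- r5,r3: IF@7 ID@8 stall=2 (RAW on I3.r5 (WB@10)) EX@11 MEM@12 WB@13
I5 sub r3 <- r1,r1: IF@8 ID@11 stall=2 (RAW on I4.r1 (WB@13)) EX@14 MEM@15 WB@16
I6 ld r2 <- r4: IF@11 ID@14 stall=0 (-) EX@15 MEM@16 WB@17

Answer: 17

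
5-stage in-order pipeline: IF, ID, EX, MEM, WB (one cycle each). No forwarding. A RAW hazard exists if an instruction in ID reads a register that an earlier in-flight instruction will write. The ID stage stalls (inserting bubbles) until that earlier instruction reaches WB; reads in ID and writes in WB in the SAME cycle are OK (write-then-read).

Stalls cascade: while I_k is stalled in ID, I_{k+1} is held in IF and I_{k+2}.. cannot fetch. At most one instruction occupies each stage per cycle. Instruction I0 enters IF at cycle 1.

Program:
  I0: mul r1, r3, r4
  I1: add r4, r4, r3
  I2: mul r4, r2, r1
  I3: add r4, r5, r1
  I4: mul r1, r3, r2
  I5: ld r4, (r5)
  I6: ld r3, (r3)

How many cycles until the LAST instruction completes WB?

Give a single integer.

I0 mul r1 <- r3,r4: IF@1 ID@2 stall=0 (-) EX@3 MEM@4 WB@5
I1 add r4 <- r4,r3: IF@2 ID@3 stall=0 (-) EX@4 MEM@5 WB@6
I2 mul r4 <- r2,r1: IF@3 ID@4 stall=1 (RAW on I0.r1 (WB@5)) EX@6 MEM@7 WB@8
I3 add r4 <- r5,r1: IF@4 ID@6 stall=0 (-) EX@7 MEM@8 WB@9
I4 mul r1 <- r3,r2: IF@6 ID@7 stall=0 (-) EX@8 MEM@9 WB@10
I5 ld r4 <- r5: IF@7 ID@8 stall=0 (-) EX@9 MEM@10 WB@11
I6 ld r3 <- r3: IF@8 ID@9 stall=0 (-) EX@10 MEM@11 WB@12

Answer: 12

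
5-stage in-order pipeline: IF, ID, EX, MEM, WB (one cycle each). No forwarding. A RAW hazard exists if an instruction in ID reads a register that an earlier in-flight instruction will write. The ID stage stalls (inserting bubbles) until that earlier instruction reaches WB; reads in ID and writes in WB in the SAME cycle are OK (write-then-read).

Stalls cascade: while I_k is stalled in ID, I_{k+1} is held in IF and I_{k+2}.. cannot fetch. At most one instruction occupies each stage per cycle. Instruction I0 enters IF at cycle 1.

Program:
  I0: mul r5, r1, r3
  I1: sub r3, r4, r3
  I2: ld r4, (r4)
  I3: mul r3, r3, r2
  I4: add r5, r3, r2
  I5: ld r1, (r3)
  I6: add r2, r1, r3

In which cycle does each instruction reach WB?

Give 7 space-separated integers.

Answer: 5 6 7 9 12 13 16

Derivation:
I0 mul r5 <- r1,r3: IF@1 ID@2 stall=0 (-) EX@3 MEM@4 WB@5
I1 sub r3 <- r4,r3: IF@2 ID@3 stall=0 (-) EX@4 MEM@5 WB@6
I2 ld r4 <- r4: IF@3 ID@4 stall=0 (-) EX@5 MEM@6 WB@7
I3 mul r3 <- r3,r2: IF@4 ID@5 stall=1 (RAW on I1.r3 (WB@6)) EX@7 MEM@8 WB@9
I4 add r5 <- r3,r2: IF@5 ID@7 stall=2 (RAW on I3.r3 (WB@9)) EX@10 MEM@11 WB@12
I5 ld r1 <- r3: IF@7 ID@10 stall=0 (-) EX@11 MEM@12 WB@13
I6 add r2 <- r1,r3: IF@10 ID@11 stall=2 (RAW on I5.r1 (WB@13)) EX@14 MEM@15 WB@16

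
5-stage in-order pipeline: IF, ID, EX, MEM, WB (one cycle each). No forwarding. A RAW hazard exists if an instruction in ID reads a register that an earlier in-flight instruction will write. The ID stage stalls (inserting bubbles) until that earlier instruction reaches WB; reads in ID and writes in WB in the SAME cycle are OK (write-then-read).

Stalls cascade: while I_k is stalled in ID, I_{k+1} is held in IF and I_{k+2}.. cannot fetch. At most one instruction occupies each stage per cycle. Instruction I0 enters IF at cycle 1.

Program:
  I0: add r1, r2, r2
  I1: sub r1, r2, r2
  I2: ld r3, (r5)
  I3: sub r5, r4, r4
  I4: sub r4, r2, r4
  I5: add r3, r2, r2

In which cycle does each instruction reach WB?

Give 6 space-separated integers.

I0 add r1 <- r2,r2: IF@1 ID@2 stall=0 (-) EX@3 MEM@4 WB@5
I1 sub r1 <- r2,r2: IF@2 ID@3 stall=0 (-) EX@4 MEM@5 WB@6
I2 ld r3 <- r5: IF@3 ID@4 stall=0 (-) EX@5 MEM@6 WB@7
I3 sub r5 <- r4,r4: IF@4 ID@5 stall=0 (-) EX@6 MEM@7 WB@8
I4 sub r4 <- r2,r4: IF@5 ID@6 stall=0 (-) EX@7 MEM@8 WB@9
I5 add r3 <- r2,r2: IF@6 ID@7 stall=0 (-) EX@8 MEM@9 WB@10

Answer: 5 6 7 8 9 10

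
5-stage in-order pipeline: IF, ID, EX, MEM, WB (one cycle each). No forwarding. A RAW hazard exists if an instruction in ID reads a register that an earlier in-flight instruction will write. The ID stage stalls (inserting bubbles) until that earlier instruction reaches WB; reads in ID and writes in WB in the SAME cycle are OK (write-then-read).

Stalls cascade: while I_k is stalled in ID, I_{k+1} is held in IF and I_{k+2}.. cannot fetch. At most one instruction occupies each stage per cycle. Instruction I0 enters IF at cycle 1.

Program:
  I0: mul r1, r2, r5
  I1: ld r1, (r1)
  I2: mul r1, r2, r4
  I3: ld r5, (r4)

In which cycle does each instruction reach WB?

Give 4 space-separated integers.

I0 mul r1 <- r2,r5: IF@1 ID@2 stall=0 (-) EX@3 MEM@4 WB@5
I1 ld r1 <- r1: IF@2 ID@3 stall=2 (RAW on I0.r1 (WB@5)) EX@6 MEM@7 WB@8
I2 mul r1 <- r2,r4: IF@3 ID@6 stall=0 (-) EX@7 MEM@8 WB@9
I3 ld r5 <- r4: IF@6 ID@7 stall=0 (-) EX@8 MEM@9 WB@10

Answer: 5 8 9 10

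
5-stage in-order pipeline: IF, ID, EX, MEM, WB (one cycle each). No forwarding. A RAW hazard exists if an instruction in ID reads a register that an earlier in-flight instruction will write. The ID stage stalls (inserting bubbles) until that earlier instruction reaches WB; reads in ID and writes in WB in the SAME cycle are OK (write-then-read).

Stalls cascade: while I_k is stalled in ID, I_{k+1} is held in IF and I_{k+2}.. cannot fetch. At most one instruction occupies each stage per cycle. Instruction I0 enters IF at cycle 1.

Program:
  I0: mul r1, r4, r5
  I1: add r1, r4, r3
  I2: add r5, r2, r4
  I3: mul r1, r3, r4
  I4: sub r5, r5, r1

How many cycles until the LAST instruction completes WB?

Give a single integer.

Answer: 11

Derivation:
I0 mul r1 <- r4,r5: IF@1 ID@2 stall=0 (-) EX@3 MEM@4 WB@5
I1 add r1 <- r4,r3: IF@2 ID@3 stall=0 (-) EX@4 MEM@5 WB@6
I2 add r5 <- r2,r4: IF@3 ID@4 stall=0 (-) EX@5 MEM@6 WB@7
I3 mul r1 <- r3,r4: IF@4 ID@5 stall=0 (-) EX@6 MEM@7 WB@8
I4 sub r5 <- r5,r1: IF@5 ID@6 stall=2 (RAW on I3.r1 (WB@8)) EX@9 MEM@10 WB@11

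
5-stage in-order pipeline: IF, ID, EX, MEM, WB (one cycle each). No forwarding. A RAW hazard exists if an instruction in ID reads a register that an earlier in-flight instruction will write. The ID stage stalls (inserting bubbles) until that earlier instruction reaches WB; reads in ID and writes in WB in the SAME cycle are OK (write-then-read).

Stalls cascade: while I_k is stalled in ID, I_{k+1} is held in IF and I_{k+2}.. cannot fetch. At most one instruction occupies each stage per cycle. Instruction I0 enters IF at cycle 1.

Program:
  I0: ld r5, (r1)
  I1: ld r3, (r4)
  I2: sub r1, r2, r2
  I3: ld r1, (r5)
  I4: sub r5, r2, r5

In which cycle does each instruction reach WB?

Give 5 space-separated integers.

Answer: 5 6 7 8 9

Derivation:
I0 ld r5 <- r1: IF@1 ID@2 stall=0 (-) EX@3 MEM@4 WB@5
I1 ld r3 <- r4: IF@2 ID@3 stall=0 (-) EX@4 MEM@5 WB@6
I2 sub r1 <- r2,r2: IF@3 ID@4 stall=0 (-) EX@5 MEM@6 WB@7
I3 ld r1 <- r5: IF@4 ID@5 stall=0 (-) EX@6 MEM@7 WB@8
I4 sub r5 <- r2,r5: IF@5 ID@6 stall=0 (-) EX@7 MEM@8 WB@9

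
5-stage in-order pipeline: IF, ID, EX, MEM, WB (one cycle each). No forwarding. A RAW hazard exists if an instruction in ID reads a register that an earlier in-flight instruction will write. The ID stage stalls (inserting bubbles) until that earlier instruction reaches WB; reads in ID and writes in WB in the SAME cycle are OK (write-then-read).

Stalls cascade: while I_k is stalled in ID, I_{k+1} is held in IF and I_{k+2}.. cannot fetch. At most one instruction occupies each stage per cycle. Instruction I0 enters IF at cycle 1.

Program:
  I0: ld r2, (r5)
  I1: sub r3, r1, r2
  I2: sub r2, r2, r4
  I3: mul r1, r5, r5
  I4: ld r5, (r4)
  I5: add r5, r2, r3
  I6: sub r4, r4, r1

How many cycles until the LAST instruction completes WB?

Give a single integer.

Answer: 13

Derivation:
I0 ld r2 <- r5: IF@1 ID@2 stall=0 (-) EX@3 MEM@4 WB@5
I1 sub r3 <- r1,r2: IF@2 ID@3 stall=2 (RAW on I0.r2 (WB@5)) EX@6 MEM@7 WB@8
I2 sub r2 <- r2,r4: IF@3 ID@6 stall=0 (-) EX@7 MEM@8 WB@9
I3 mul r1 <- r5,r5: IF@6 ID@7 stall=0 (-) EX@8 MEM@9 WB@10
I4 ld r5 <- r4: IF@7 ID@8 stall=0 (-) EX@9 MEM@10 WB@11
I5 add r5 <- r2,r3: IF@8 ID@9 stall=0 (-) EX@10 MEM@11 WB@12
I6 sub r4 <- r4,r1: IF@9 ID@10 stall=0 (-) EX@11 MEM@12 WB@13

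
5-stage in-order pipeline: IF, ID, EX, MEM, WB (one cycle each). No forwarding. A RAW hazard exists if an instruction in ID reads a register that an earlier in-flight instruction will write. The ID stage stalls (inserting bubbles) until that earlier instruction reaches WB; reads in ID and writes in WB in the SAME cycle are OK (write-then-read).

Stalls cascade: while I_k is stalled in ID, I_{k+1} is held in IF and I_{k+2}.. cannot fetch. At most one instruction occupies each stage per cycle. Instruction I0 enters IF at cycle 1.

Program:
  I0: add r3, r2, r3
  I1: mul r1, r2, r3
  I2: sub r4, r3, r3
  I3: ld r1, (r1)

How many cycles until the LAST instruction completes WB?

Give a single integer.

Answer: 11

Derivation:
I0 add r3 <- r2,r3: IF@1 ID@2 stall=0 (-) EX@3 MEM@4 WB@5
I1 mul r1 <- r2,r3: IF@2 ID@3 stall=2 (RAW on I0.r3 (WB@5)) EX@6 MEM@7 WB@8
I2 sub r4 <- r3,r3: IF@3 ID@6 stall=0 (-) EX@7 MEM@8 WB@9
I3 ld r1 <- r1: IF@6 ID@7 stall=1 (RAW on I1.r1 (WB@8)) EX@9 MEM@10 WB@11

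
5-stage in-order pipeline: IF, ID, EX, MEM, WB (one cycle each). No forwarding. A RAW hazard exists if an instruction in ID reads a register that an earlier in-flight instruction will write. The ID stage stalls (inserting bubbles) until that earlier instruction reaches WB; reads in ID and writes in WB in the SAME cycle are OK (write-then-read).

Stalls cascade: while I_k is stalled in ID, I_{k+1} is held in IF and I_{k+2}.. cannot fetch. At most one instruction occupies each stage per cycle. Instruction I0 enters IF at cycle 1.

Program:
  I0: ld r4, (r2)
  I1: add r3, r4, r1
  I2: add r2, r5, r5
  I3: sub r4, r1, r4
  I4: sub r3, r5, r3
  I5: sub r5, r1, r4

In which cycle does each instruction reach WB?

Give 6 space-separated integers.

I0 ld r4 <- r2: IF@1 ID@2 stall=0 (-) EX@3 MEM@4 WB@5
I1 add r3 <- r4,r1: IF@2 ID@3 stall=2 (RAW on I0.r4 (WB@5)) EX@6 MEM@7 WB@8
I2 add r2 <- r5,r5: IF@3 ID@6 stall=0 (-) EX@7 MEM@8 WB@9
I3 sub r4 <- r1,r4: IF@6 ID@7 stall=0 (-) EX@8 MEM@9 WB@10
I4 sub r3 <- r5,r3: IF@7 ID@8 stall=0 (-) EX@9 MEM@10 WB@11
I5 sub r5 <- r1,r4: IF@8 ID@9 stall=1 (RAW on I3.r4 (WB@10)) EX@11 MEM@12 WB@13

Answer: 5 8 9 10 11 13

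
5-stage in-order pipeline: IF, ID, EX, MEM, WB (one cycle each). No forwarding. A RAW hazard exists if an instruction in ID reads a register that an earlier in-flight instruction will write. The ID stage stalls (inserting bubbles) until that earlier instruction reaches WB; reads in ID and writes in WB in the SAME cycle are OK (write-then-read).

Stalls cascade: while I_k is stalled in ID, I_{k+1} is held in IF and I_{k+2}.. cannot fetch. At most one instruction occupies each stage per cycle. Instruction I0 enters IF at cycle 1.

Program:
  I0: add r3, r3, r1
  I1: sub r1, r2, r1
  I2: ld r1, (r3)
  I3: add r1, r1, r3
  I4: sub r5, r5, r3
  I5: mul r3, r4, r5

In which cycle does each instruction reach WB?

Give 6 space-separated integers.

Answer: 5 6 8 11 12 15

Derivation:
I0 add r3 <- r3,r1: IF@1 ID@2 stall=0 (-) EX@3 MEM@4 WB@5
I1 sub r1 <- r2,r1: IF@2 ID@3 stall=0 (-) EX@4 MEM@5 WB@6
I2 ld r1 <- r3: IF@3 ID@4 stall=1 (RAW on I0.r3 (WB@5)) EX@6 MEM@7 WB@8
I3 add r1 <- r1,r3: IF@4 ID@6 stall=2 (RAW on I2.r1 (WB@8)) EX@9 MEM@10 WB@11
I4 sub r5 <- r5,r3: IF@6 ID@9 stall=0 (-) EX@10 MEM@11 WB@12
I5 mul r3 <- r4,r5: IF@9 ID@10 stall=2 (RAW on I4.r5 (WB@12)) EX@13 MEM@14 WB@15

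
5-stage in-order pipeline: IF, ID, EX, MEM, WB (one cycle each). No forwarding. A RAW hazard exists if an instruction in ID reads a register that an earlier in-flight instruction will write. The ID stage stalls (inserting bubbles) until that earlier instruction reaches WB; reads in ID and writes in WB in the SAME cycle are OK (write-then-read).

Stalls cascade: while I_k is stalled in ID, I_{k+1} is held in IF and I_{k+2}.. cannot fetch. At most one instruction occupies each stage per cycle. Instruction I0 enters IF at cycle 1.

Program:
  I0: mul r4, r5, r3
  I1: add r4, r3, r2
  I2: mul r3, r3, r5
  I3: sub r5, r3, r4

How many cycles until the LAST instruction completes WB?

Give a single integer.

I0 mul r4 <- r5,r3: IF@1 ID@2 stall=0 (-) EX@3 MEM@4 WB@5
I1 add r4 <- r3,r2: IF@2 ID@3 stall=0 (-) EX@4 MEM@5 WB@6
I2 mul r3 <- r3,r5: IF@3 ID@4 stall=0 (-) EX@5 MEM@6 WB@7
I3 sub r5 <- r3,r4: IF@4 ID@5 stall=2 (RAW on I2.r3 (WB@7)) EX@8 MEM@9 WB@10

Answer: 10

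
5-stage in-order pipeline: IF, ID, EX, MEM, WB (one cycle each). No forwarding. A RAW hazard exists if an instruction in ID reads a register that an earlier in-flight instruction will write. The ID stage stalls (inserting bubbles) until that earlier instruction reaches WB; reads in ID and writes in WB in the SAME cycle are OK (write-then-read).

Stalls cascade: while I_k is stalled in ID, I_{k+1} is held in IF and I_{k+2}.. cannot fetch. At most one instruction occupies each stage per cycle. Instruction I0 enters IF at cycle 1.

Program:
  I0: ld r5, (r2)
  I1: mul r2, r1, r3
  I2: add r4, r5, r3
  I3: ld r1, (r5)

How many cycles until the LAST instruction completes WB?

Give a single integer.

Answer: 9

Derivation:
I0 ld r5 <- r2: IF@1 ID@2 stall=0 (-) EX@3 MEM@4 WB@5
I1 mul r2 <- r1,r3: IF@2 ID@3 stall=0 (-) EX@4 MEM@5 WB@6
I2 add r4 <- r5,r3: IF@3 ID@4 stall=1 (RAW on I0.r5 (WB@5)) EX@6 MEM@7 WB@8
I3 ld r1 <- r5: IF@4 ID@6 stall=0 (-) EX@7 MEM@8 WB@9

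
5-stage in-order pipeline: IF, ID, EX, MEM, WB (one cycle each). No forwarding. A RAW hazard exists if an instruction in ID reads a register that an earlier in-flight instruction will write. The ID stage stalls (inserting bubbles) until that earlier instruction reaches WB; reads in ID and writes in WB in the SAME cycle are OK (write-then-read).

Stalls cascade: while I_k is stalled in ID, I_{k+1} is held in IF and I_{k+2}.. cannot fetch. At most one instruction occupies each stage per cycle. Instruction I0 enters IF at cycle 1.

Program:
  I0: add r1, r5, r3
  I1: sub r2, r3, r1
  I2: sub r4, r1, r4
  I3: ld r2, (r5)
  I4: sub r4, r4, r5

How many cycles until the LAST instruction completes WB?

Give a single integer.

I0 add r1 <- r5,r3: IF@1 ID@2 stall=0 (-) EX@3 MEM@4 WB@5
I1 sub r2 <- r3,r1: IF@2 ID@3 stall=2 (RAW on I0.r1 (WB@5)) EX@6 MEM@7 WB@8
I2 sub r4 <- r1,r4: IF@3 ID@6 stall=0 (-) EX@7 MEM@8 WB@9
I3 ld r2 <- r5: IF@6 ID@7 stall=0 (-) EX@8 MEM@9 WB@10
I4 sub r4 <- r4,r5: IF@7 ID@8 stall=1 (RAW on I2.r4 (WB@9)) EX@10 MEM@11 WB@12

Answer: 12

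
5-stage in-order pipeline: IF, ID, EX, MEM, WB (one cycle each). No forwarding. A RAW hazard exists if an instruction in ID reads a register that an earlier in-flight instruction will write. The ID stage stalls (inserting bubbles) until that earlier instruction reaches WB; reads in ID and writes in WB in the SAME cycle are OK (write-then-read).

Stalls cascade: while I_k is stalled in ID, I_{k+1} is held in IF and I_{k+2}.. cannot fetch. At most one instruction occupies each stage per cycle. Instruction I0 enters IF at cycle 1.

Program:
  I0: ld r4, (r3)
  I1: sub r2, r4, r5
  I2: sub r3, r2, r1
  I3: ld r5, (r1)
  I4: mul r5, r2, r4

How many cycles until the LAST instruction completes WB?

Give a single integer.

Answer: 13

Derivation:
I0 ld r4 <- r3: IF@1 ID@2 stall=0 (-) EX@3 MEM@4 WB@5
I1 sub r2 <- r4,r5: IF@2 ID@3 stall=2 (RAW on I0.r4 (WB@5)) EX@6 MEM@7 WB@8
I2 sub r3 <- r2,r1: IF@3 ID@6 stall=2 (RAW on I1.r2 (WB@8)) EX@9 MEM@10 WB@11
I3 ld r5 <- r1: IF@6 ID@9 stall=0 (-) EX@10 MEM@11 WB@12
I4 mul r5 <- r2,r4: IF@9 ID@10 stall=0 (-) EX@11 MEM@12 WB@13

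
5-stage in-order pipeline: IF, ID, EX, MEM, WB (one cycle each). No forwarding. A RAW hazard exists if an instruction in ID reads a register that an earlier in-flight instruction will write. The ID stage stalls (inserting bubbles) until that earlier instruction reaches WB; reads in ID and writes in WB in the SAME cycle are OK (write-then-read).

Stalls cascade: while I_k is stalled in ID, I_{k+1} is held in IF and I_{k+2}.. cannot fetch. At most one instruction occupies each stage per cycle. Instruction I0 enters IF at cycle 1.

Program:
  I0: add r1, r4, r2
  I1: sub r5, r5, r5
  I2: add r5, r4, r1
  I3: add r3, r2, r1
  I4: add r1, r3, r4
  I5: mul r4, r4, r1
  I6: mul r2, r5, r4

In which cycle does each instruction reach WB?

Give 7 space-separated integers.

Answer: 5 6 8 9 12 15 18

Derivation:
I0 add r1 <- r4,r2: IF@1 ID@2 stall=0 (-) EX@3 MEM@4 WB@5
I1 sub r5 <- r5,r5: IF@2 ID@3 stall=0 (-) EX@4 MEM@5 WB@6
I2 add r5 <- r4,r1: IF@3 ID@4 stall=1 (RAW on I0.r1 (WB@5)) EX@6 MEM@7 WB@8
I3 add r3 <- r2,r1: IF@4 ID@6 stall=0 (-) EX@7 MEM@8 WB@9
I4 add r1 <- r3,r4: IF@6 ID@7 stall=2 (RAW on I3.r3 (WB@9)) EX@10 MEM@11 WB@12
I5 mul r4 <- r4,r1: IF@7 ID@10 stall=2 (RAW on I4.r1 (WB@12)) EX@13 MEM@14 WB@15
I6 mul r2 <- r5,r4: IF@10 ID@13 stall=2 (RAW on I5.r4 (WB@15)) EX@16 MEM@17 WB@18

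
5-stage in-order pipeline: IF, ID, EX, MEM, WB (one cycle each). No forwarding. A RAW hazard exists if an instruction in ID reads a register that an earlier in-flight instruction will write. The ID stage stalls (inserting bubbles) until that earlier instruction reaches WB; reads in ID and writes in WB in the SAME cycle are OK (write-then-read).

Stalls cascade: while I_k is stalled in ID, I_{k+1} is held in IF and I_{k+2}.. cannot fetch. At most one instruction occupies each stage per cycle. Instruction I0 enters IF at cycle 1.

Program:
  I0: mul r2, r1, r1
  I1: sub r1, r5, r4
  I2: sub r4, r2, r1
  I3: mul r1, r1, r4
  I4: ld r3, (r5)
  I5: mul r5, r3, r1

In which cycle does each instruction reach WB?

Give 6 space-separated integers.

Answer: 5 6 9 12 13 16

Derivation:
I0 mul r2 <- r1,r1: IF@1 ID@2 stall=0 (-) EX@3 MEM@4 WB@5
I1 sub r1 <- r5,r4: IF@2 ID@3 stall=0 (-) EX@4 MEM@5 WB@6
I2 sub r4 <- r2,r1: IF@3 ID@4 stall=2 (RAW on I1.r1 (WB@6)) EX@7 MEM@8 WB@9
I3 mul r1 <- r1,r4: IF@4 ID@7 stall=2 (RAW on I2.r4 (WB@9)) EX@10 MEM@11 WB@12
I4 ld r3 <- r5: IF@7 ID@10 stall=0 (-) EX@11 MEM@12 WB@13
I5 mul r5 <- r3,r1: IF@10 ID@11 stall=2 (RAW on I4.r3 (WB@13)) EX@14 MEM@15 WB@16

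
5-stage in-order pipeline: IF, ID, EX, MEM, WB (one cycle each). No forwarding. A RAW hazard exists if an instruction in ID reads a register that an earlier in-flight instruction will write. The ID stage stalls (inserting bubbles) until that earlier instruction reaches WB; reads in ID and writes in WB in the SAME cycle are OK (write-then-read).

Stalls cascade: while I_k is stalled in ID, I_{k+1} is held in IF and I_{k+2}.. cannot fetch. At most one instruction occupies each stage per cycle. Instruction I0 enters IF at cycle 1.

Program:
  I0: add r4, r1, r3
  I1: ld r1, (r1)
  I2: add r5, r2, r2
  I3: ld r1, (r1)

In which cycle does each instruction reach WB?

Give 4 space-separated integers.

I0 add r4 <- r1,r3: IF@1 ID@2 stall=0 (-) EX@3 MEM@4 WB@5
I1 ld r1 <- r1: IF@2 ID@3 stall=0 (-) EX@4 MEM@5 WB@6
I2 add r5 <- r2,r2: IF@3 ID@4 stall=0 (-) EX@5 MEM@6 WB@7
I3 ld r1 <- r1: IF@4 ID@5 stall=1 (RAW on I1.r1 (WB@6)) EX@7 MEM@8 WB@9

Answer: 5 6 7 9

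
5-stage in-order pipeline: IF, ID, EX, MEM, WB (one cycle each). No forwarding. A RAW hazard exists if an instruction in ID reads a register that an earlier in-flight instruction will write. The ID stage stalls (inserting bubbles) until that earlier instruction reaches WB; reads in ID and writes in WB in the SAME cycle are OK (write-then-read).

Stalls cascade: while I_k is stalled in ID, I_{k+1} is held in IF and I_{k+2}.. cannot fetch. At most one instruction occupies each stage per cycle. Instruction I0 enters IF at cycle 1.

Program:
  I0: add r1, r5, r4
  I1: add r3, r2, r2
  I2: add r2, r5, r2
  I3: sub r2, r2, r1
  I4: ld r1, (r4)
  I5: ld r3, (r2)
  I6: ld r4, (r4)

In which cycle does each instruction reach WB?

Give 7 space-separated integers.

Answer: 5 6 7 10 11 13 14

Derivation:
I0 add r1 <- r5,r4: IF@1 ID@2 stall=0 (-) EX@3 MEM@4 WB@5
I1 add r3 <- r2,r2: IF@2 ID@3 stall=0 (-) EX@4 MEM@5 WB@6
I2 add r2 <- r5,r2: IF@3 ID@4 stall=0 (-) EX@5 MEM@6 WB@7
I3 sub r2 <- r2,r1: IF@4 ID@5 stall=2 (RAW on I2.r2 (WB@7)) EX@8 MEM@9 WB@10
I4 ld r1 <- r4: IF@5 ID@8 stall=0 (-) EX@9 MEM@10 WB@11
I5 ld r3 <- r2: IF@8 ID@9 stall=1 (RAW on I3.r2 (WB@10)) EX@11 MEM@12 WB@13
I6 ld r4 <- r4: IF@9 ID@11 stall=0 (-) EX@12 MEM@13 WB@14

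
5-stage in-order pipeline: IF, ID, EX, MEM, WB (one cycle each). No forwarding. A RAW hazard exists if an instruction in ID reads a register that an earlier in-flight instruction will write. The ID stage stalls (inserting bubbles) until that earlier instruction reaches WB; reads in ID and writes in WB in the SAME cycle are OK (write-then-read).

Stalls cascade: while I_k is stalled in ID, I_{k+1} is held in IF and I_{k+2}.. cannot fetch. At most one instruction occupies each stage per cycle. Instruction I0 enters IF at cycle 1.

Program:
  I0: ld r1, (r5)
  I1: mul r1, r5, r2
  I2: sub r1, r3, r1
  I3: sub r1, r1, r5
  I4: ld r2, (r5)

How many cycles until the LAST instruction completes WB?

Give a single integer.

Answer: 13

Derivation:
I0 ld r1 <- r5: IF@1 ID@2 stall=0 (-) EX@3 MEM@4 WB@5
I1 mul r1 <- r5,r2: IF@2 ID@3 stall=0 (-) EX@4 MEM@5 WB@6
I2 sub r1 <- r3,r1: IF@3 ID@4 stall=2 (RAW on I1.r1 (WB@6)) EX@7 MEM@8 WB@9
I3 sub r1 <- r1,r5: IF@4 ID@7 stall=2 (RAW on I2.r1 (WB@9)) EX@10 MEM@11 WB@12
I4 ld r2 <- r5: IF@7 ID@10 stall=0 (-) EX@11 MEM@12 WB@13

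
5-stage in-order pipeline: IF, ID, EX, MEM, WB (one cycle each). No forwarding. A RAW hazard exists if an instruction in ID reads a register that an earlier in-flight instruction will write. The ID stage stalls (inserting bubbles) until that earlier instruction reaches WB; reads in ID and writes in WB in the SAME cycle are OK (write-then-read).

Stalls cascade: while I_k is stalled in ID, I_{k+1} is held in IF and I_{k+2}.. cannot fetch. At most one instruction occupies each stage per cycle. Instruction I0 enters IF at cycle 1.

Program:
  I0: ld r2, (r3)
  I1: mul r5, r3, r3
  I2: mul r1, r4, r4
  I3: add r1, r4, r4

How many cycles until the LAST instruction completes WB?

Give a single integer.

Answer: 8

Derivation:
I0 ld r2 <- r3: IF@1 ID@2 stall=0 (-) EX@3 MEM@4 WB@5
I1 mul r5 <- r3,r3: IF@2 ID@3 stall=0 (-) EX@4 MEM@5 WB@6
I2 mul r1 <- r4,r4: IF@3 ID@4 stall=0 (-) EX@5 MEM@6 WB@7
I3 add r1 <- r4,r4: IF@4 ID@5 stall=0 (-) EX@6 MEM@7 WB@8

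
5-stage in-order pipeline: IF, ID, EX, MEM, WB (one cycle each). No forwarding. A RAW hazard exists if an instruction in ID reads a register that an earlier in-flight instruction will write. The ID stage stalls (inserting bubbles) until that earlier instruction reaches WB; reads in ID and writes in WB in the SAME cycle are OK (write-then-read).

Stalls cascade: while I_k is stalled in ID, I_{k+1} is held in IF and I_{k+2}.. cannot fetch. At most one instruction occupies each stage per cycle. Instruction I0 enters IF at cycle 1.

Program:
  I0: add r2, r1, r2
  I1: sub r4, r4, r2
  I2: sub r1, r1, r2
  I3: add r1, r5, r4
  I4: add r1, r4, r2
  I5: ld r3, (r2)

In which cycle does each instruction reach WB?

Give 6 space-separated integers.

I0 add r2 <- r1,r2: IF@1 ID@2 stall=0 (-) EX@3 MEM@4 WB@5
I1 sub r4 <- r4,r2: IF@2 ID@3 stall=2 (RAW on I0.r2 (WB@5)) EX@6 MEM@7 WB@8
I2 sub r1 <- r1,r2: IF@3 ID@6 stall=0 (-) EX@7 MEM@8 WB@9
I3 add r1 <- r5,r4: IF@6 ID@7 stall=1 (RAW on I1.r4 (WB@8)) EX@9 MEM@10 WB@11
I4 add r1 <- r4,r2: IF@7 ID@9 stall=0 (-) EX@10 MEM@11 WB@12
I5 ld r3 <- r2: IF@9 ID@10 stall=0 (-) EX@11 MEM@12 WB@13

Answer: 5 8 9 11 12 13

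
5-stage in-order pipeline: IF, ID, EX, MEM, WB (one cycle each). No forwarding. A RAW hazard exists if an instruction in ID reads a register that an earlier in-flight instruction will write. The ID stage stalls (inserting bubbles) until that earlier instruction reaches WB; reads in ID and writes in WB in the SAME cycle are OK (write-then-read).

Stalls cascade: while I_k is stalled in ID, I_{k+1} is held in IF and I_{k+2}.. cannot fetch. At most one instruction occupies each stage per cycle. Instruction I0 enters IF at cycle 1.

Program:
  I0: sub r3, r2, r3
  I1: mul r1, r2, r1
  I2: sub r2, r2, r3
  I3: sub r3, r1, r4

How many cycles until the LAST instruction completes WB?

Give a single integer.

Answer: 9

Derivation:
I0 sub r3 <- r2,r3: IF@1 ID@2 stall=0 (-) EX@3 MEM@4 WB@5
I1 mul r1 <- r2,r1: IF@2 ID@3 stall=0 (-) EX@4 MEM@5 WB@6
I2 sub r2 <- r2,r3: IF@3 ID@4 stall=1 (RAW on I0.r3 (WB@5)) EX@6 MEM@7 WB@8
I3 sub r3 <- r1,r4: IF@4 ID@6 stall=0 (-) EX@7 MEM@8 WB@9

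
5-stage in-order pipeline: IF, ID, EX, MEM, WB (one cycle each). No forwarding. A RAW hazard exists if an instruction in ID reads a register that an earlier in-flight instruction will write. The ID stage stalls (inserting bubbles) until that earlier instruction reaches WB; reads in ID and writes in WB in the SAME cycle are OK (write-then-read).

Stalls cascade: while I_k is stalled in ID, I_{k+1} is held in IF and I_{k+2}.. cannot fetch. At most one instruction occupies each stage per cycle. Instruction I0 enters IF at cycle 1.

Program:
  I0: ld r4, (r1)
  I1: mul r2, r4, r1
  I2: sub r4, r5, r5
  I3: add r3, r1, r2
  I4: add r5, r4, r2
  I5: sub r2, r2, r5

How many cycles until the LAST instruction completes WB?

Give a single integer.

Answer: 15

Derivation:
I0 ld r4 <- r1: IF@1 ID@2 stall=0 (-) EX@3 MEM@4 WB@5
I1 mul r2 <- r4,r1: IF@2 ID@3 stall=2 (RAW on I0.r4 (WB@5)) EX@6 MEM@7 WB@8
I2 sub r4 <- r5,r5: IF@3 ID@6 stall=0 (-) EX@7 MEM@8 WB@9
I3 add r3 <- r1,r2: IF@6 ID@7 stall=1 (RAW on I1.r2 (WB@8)) EX@9 MEM@10 WB@11
I4 add r5 <- r4,r2: IF@7 ID@9 stall=0 (-) EX@10 MEM@11 WB@12
I5 sub r2 <- r2,r5: IF@9 ID@10 stall=2 (RAW on I4.r5 (WB@12)) EX@13 MEM@14 WB@15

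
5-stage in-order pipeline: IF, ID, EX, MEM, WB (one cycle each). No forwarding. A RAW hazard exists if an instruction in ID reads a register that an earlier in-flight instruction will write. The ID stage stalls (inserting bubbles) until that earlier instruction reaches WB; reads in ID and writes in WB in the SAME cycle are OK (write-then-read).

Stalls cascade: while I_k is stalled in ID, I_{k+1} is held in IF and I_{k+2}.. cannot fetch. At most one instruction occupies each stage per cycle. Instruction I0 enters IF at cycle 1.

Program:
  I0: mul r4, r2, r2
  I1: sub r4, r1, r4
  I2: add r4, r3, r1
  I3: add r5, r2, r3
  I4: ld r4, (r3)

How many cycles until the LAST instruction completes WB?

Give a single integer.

I0 mul r4 <- r2,r2: IF@1 ID@2 stall=0 (-) EX@3 MEM@4 WB@5
I1 sub r4 <- r1,r4: IF@2 ID@3 stall=2 (RAW on I0.r4 (WB@5)) EX@6 MEM@7 WB@8
I2 add r4 <- r3,r1: IF@3 ID@6 stall=0 (-) EX@7 MEM@8 WB@9
I3 add r5 <- r2,r3: IF@6 ID@7 stall=0 (-) EX@8 MEM@9 WB@10
I4 ld r4 <- r3: IF@7 ID@8 stall=0 (-) EX@9 MEM@10 WB@11

Answer: 11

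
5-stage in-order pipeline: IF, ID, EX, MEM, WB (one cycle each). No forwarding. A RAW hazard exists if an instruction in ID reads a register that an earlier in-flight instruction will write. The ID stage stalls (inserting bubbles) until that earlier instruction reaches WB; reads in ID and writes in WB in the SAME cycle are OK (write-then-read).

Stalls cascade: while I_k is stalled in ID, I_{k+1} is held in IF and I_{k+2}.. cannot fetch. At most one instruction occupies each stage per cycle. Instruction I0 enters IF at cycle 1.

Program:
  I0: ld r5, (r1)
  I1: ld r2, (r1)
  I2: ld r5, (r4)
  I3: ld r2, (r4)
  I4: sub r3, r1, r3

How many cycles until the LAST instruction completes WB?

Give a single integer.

Answer: 9

Derivation:
I0 ld r5 <- r1: IF@1 ID@2 stall=0 (-) EX@3 MEM@4 WB@5
I1 ld r2 <- r1: IF@2 ID@3 stall=0 (-) EX@4 MEM@5 WB@6
I2 ld r5 <- r4: IF@3 ID@4 stall=0 (-) EX@5 MEM@6 WB@7
I3 ld r2 <- r4: IF@4 ID@5 stall=0 (-) EX@6 MEM@7 WB@8
I4 sub r3 <- r1,r3: IF@5 ID@6 stall=0 (-) EX@7 MEM@8 WB@9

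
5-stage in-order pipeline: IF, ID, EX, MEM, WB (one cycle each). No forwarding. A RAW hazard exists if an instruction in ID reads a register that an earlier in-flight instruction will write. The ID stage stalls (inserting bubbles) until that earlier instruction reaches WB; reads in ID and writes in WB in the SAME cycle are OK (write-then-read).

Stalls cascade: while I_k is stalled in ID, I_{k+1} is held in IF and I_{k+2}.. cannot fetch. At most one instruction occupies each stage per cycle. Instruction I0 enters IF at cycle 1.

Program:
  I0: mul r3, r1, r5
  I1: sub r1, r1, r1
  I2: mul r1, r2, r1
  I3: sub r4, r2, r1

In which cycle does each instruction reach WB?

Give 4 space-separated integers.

Answer: 5 6 9 12

Derivation:
I0 mul r3 <- r1,r5: IF@1 ID@2 stall=0 (-) EX@3 MEM@4 WB@5
I1 sub r1 <- r1,r1: IF@2 ID@3 stall=0 (-) EX@4 MEM@5 WB@6
I2 mul r1 <- r2,r1: IF@3 ID@4 stall=2 (RAW on I1.r1 (WB@6)) EX@7 MEM@8 WB@9
I3 sub r4 <- r2,r1: IF@4 ID@7 stall=2 (RAW on I2.r1 (WB@9)) EX@10 MEM@11 WB@12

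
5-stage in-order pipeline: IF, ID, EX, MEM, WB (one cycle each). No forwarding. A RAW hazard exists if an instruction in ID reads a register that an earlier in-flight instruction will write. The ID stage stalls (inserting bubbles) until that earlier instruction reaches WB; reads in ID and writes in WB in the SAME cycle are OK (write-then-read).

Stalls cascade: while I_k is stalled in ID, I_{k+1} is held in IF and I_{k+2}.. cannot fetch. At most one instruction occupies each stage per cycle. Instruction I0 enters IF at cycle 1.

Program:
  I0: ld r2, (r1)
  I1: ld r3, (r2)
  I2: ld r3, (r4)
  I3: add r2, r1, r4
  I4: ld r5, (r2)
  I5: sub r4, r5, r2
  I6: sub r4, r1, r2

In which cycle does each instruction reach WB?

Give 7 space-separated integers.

Answer: 5 8 9 10 13 16 17

Derivation:
I0 ld r2 <- r1: IF@1 ID@2 stall=0 (-) EX@3 MEM@4 WB@5
I1 ld r3 <- r2: IF@2 ID@3 stall=2 (RAW on I0.r2 (WB@5)) EX@6 MEM@7 WB@8
I2 ld r3 <- r4: IF@3 ID@6 stall=0 (-) EX@7 MEM@8 WB@9
I3 add r2 <- r1,r4: IF@6 ID@7 stall=0 (-) EX@8 MEM@9 WB@10
I4 ld r5 <- r2: IF@7 ID@8 stall=2 (RAW on I3.r2 (WB@10)) EX@11 MEM@12 WB@13
I5 sub r4 <- r5,r2: IF@8 ID@11 stall=2 (RAW on I4.r5 (WB@13)) EX@14 MEM@15 WB@16
I6 sub r4 <- r1,r2: IF@11 ID@14 stall=0 (-) EX@15 MEM@16 WB@17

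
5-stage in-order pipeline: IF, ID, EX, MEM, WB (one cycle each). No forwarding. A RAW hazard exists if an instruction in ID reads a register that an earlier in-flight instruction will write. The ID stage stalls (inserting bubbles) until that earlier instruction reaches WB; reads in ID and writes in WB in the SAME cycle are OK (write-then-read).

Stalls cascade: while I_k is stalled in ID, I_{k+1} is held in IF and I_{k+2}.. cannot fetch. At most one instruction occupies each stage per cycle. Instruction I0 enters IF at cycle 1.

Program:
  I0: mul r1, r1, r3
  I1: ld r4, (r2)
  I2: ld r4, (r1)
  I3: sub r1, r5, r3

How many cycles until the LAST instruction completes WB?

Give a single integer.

I0 mul r1 <- r1,r3: IF@1 ID@2 stall=0 (-) EX@3 MEM@4 WB@5
I1 ld r4 <- r2: IF@2 ID@3 stall=0 (-) EX@4 MEM@5 WB@6
I2 ld r4 <- r1: IF@3 ID@4 stall=1 (RAW on I0.r1 (WB@5)) EX@6 MEM@7 WB@8
I3 sub r1 <- r5,r3: IF@4 ID@6 stall=0 (-) EX@7 MEM@8 WB@9

Answer: 9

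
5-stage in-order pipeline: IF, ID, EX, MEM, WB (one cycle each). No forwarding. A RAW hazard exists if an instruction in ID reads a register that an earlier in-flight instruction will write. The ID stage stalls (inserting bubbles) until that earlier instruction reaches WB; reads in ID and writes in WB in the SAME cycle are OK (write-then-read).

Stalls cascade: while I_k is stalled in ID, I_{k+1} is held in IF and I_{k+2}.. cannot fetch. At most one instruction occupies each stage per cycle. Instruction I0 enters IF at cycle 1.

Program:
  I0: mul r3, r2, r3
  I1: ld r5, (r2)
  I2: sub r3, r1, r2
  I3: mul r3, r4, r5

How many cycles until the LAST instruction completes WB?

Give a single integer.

I0 mul r3 <- r2,r3: IF@1 ID@2 stall=0 (-) EX@3 MEM@4 WB@5
I1 ld r5 <- r2: IF@2 ID@3 stall=0 (-) EX@4 MEM@5 WB@6
I2 sub r3 <- r1,r2: IF@3 ID@4 stall=0 (-) EX@5 MEM@6 WB@7
I3 mul r3 <- r4,r5: IF@4 ID@5 stall=1 (RAW on I1.r5 (WB@6)) EX@7 MEM@8 WB@9

Answer: 9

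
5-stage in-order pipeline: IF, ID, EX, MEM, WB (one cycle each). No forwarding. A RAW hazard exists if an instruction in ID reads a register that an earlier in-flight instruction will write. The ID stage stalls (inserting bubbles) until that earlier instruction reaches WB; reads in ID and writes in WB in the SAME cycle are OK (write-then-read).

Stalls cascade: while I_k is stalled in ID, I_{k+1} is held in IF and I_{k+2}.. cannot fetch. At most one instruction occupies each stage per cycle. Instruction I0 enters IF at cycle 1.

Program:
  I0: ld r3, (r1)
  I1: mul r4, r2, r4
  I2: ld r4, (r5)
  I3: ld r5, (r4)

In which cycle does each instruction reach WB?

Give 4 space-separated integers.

Answer: 5 6 7 10

Derivation:
I0 ld r3 <- r1: IF@1 ID@2 stall=0 (-) EX@3 MEM@4 WB@5
I1 mul r4 <- r2,r4: IF@2 ID@3 stall=0 (-) EX@4 MEM@5 WB@6
I2 ld r4 <- r5: IF@3 ID@4 stall=0 (-) EX@5 MEM@6 WB@7
I3 ld r5 <- r4: IF@4 ID@5 stall=2 (RAW on I2.r4 (WB@7)) EX@8 MEM@9 WB@10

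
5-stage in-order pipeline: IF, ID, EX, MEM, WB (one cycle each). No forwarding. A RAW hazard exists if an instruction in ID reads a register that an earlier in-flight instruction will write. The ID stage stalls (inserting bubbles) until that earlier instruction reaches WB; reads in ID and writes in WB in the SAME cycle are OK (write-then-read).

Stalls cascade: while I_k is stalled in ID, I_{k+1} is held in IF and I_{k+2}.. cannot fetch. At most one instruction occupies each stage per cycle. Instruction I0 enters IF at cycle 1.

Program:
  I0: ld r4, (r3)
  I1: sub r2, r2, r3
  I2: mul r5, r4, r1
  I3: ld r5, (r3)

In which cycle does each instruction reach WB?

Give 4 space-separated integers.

Answer: 5 6 8 9

Derivation:
I0 ld r4 <- r3: IF@1 ID@2 stall=0 (-) EX@3 MEM@4 WB@5
I1 sub r2 <- r2,r3: IF@2 ID@3 stall=0 (-) EX@4 MEM@5 WB@6
I2 mul r5 <- r4,r1: IF@3 ID@4 stall=1 (RAW on I0.r4 (WB@5)) EX@6 MEM@7 WB@8
I3 ld r5 <- r3: IF@4 ID@6 stall=0 (-) EX@7 MEM@8 WB@9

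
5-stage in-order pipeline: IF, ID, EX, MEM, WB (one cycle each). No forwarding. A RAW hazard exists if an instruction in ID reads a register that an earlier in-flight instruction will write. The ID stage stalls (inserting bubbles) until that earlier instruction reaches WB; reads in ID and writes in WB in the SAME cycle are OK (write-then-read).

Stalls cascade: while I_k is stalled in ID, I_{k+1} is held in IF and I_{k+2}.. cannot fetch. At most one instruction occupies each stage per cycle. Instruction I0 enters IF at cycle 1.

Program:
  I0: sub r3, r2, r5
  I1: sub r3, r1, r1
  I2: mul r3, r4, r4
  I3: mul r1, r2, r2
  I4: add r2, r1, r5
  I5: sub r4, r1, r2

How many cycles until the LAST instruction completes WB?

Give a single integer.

I0 sub r3 <- r2,r5: IF@1 ID@2 stall=0 (-) EX@3 MEM@4 WB@5
I1 sub r3 <- r1,r1: IF@2 ID@3 stall=0 (-) EX@4 MEM@5 WB@6
I2 mul r3 <- r4,r4: IF@3 ID@4 stall=0 (-) EX@5 MEM@6 WB@7
I3 mul r1 <- r2,r2: IF@4 ID@5 stall=0 (-) EX@6 MEM@7 WB@8
I4 add r2 <- r1,r5: IF@5 ID@6 stall=2 (RAW on I3.r1 (WB@8)) EX@9 MEM@10 WB@11
I5 sub r4 <- r1,r2: IF@6 ID@9 stall=2 (RAW on I4.r2 (WB@11)) EX@12 MEM@13 WB@14

Answer: 14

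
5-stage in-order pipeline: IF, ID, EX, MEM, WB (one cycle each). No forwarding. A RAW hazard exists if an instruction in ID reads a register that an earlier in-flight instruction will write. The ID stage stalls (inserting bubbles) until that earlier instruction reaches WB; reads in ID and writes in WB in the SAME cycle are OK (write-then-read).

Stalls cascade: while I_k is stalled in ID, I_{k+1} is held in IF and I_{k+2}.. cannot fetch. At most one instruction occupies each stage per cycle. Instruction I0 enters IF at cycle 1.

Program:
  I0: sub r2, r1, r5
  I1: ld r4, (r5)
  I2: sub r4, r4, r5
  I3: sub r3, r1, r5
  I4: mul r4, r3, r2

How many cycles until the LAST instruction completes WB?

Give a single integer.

I0 sub r2 <- r1,r5: IF@1 ID@2 stall=0 (-) EX@3 MEM@4 WB@5
I1 ld r4 <- r5: IF@2 ID@3 stall=0 (-) EX@4 MEM@5 WB@6
I2 sub r4 <- r4,r5: IF@3 ID@4 stall=2 (RAW on I1.r4 (WB@6)) EX@7 MEM@8 WB@9
I3 sub r3 <- r1,r5: IF@4 ID@7 stall=0 (-) EX@8 MEM@9 WB@10
I4 mul r4 <- r3,r2: IF@7 ID@8 stall=2 (RAW on I3.r3 (WB@10)) EX@11 MEM@12 WB@13

Answer: 13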